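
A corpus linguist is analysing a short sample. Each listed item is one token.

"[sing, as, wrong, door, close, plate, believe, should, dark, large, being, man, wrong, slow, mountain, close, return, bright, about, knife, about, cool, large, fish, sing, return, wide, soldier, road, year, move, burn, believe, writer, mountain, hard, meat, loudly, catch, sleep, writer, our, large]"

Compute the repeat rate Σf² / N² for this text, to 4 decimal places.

Frequencies: large:3, sing:2, wrong:2, close:2, believe:2, mountain:2, return:2, about:2, writer:2, as:1, door:1, plate:1, should:1, dark:1, being:1, man:1, slow:1, bright:1, knife:1, cool:1, … (13 more, each freq 1)
Σf² = 65; N² = 1849
Repeat rate = 65 / 1849 = 0.0352

0.0352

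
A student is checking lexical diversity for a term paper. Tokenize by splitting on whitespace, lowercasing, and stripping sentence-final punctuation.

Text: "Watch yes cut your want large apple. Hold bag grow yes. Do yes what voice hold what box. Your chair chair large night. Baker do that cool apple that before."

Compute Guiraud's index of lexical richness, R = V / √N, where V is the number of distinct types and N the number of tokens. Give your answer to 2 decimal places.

3.65

N = 30, V = 20.
√N = 5.477226
R = 20 / 5.477226 = 3.65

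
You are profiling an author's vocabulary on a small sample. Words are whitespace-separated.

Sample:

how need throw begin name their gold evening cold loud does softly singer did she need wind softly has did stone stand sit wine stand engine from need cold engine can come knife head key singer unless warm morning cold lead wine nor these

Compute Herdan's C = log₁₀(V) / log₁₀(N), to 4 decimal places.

N = 44, V = 34.
log₁₀(V) = 1.531479, log₁₀(N) = 1.643453
C = 1.531479 / 1.643453 = 0.9319

0.9319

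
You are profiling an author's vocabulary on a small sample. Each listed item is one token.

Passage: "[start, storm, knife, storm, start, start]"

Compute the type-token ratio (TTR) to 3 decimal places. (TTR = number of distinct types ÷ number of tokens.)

0.500

N = 6 tokens, V = 3 types.
TTR = V / N = 3 / 6 = 0.500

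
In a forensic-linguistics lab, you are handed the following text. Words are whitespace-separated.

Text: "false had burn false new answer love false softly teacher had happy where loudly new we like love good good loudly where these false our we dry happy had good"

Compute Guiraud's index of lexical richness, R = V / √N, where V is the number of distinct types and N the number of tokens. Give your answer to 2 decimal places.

N = 30, V = 17.
√N = 5.477226
R = 17 / 5.477226 = 3.10

3.10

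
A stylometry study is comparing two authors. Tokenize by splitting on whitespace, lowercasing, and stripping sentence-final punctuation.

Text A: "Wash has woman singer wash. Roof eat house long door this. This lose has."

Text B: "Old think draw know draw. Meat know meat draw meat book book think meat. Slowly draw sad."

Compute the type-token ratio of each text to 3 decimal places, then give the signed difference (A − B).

TTR(A) = 11/14 = 0.786
TTR(B) = 8/17 = 0.471
Difference = 0.786 − 0.471 = 0.315

0.315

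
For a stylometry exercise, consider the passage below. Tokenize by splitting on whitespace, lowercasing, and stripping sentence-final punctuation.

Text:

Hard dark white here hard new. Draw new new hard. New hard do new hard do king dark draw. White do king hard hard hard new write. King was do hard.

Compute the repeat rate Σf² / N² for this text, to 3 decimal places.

0.163

Frequencies: hard:9, new:6, do:4, king:3, dark:2, white:2, draw:2, here:1, write:1, was:1
Σf² = 157; N² = 961
Repeat rate = 157 / 961 = 0.163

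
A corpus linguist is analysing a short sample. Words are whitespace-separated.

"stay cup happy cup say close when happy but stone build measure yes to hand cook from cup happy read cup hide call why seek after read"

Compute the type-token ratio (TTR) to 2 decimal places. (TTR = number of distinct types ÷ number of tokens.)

0.78

N = 27 tokens, V = 21 types.
TTR = V / N = 21 / 27 = 0.78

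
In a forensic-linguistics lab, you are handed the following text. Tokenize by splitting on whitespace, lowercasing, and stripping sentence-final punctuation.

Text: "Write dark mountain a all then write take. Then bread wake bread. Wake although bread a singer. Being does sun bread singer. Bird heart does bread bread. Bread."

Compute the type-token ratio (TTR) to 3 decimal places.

N = 28 tokens, V = 16 types.
TTR = V / N = 16 / 28 = 0.571

0.571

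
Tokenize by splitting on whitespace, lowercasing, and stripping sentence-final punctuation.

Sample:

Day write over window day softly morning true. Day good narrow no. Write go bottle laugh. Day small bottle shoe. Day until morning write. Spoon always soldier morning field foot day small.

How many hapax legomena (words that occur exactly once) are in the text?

Frequencies: day:6, write:3, morning:3, bottle:2, small:2, over:1, window:1, softly:1, true:1, good:1, narrow:1, no:1, go:1, laugh:1, shoe:1, until:1, spoon:1, always:1, soldier:1, field:1, … (1 more, each freq 1)
Hapax (freq=1): always, field, foot, go, good, laugh, narrow, no, over, shoe, softly, soldier, spoon, true, until, window

16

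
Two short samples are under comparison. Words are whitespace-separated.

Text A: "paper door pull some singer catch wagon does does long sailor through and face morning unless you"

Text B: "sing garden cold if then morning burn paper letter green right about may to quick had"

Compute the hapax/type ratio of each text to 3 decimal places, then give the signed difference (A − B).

A: hapax=15, V=16, ratio=0.938
B: hapax=16, V=16, ratio=1.000
Difference = 0.938 − 1.000 = -0.062

-0.062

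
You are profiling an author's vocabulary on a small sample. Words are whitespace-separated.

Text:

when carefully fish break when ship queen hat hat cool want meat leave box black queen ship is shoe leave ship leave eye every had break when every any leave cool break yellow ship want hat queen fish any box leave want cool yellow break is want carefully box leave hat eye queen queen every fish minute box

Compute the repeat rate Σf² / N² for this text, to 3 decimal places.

Frequencies: leave:6, queen:5, break:4, ship:4, hat:4, want:4, box:4, when:3, fish:3, cool:3, every:3, carefully:2, is:2, eye:2, any:2, yellow:2, meat:1, black:1, shoe:1, had:1, … (1 more, each freq 1)
Σf² = 202; N² = 3364
Repeat rate = 202 / 3364 = 0.060

0.060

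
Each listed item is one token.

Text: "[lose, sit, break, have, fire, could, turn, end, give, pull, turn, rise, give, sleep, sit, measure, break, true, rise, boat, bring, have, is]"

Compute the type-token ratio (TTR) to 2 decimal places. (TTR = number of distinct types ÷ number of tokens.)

N = 23 tokens, V = 17 types.
TTR = V / N = 17 / 23 = 0.74

0.74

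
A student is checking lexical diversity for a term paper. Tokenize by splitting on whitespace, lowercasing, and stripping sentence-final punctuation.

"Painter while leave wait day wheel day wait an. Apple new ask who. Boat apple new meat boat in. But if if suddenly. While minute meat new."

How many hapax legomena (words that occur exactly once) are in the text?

Frequencies: new:3, while:2, wait:2, day:2, apple:2, boat:2, meat:2, if:2, painter:1, leave:1, wheel:1, an:1, ask:1, who:1, in:1, but:1, suddenly:1, minute:1
Hapax (freq=1): an, ask, but, in, leave, minute, painter, suddenly, wheel, who

10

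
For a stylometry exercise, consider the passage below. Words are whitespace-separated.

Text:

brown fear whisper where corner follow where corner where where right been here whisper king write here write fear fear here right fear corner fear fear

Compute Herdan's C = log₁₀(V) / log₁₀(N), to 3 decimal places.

0.736

N = 26, V = 11.
log₁₀(V) = 1.041393, log₁₀(N) = 1.414973
C = 1.041393 / 1.414973 = 0.736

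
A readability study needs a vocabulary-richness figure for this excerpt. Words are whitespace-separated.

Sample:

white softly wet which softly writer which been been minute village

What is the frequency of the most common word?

Frequencies: softly:2, which:2, been:2, white:1, wet:1, writer:1, minute:1, village:1
Most common: 'softly' with frequency 2.

2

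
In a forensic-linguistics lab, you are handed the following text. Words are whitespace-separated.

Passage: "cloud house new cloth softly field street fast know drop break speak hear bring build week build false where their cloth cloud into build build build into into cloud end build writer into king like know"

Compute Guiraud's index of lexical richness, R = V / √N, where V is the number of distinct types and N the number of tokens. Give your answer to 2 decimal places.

4.00

N = 36, V = 24.
√N = 6.000000
R = 24 / 6.000000 = 4.00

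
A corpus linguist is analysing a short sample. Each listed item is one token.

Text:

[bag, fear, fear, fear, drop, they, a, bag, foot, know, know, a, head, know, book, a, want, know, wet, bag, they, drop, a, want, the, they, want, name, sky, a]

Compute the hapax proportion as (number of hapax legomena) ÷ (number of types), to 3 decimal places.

0.500

Frequencies: a:5, know:4, bag:3, fear:3, they:3, want:3, drop:2, foot:1, head:1, book:1, wet:1, the:1, name:1, sky:1
Hapax count = 7; type count = 14.
Ratio = 7 / 14 = 0.500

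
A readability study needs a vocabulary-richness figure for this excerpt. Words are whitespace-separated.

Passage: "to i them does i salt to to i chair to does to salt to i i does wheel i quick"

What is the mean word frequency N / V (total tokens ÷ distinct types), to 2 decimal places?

N = 21 tokens, V = 8 types.
Mean frequency = N / V = 21 / 8 = 2.63

2.63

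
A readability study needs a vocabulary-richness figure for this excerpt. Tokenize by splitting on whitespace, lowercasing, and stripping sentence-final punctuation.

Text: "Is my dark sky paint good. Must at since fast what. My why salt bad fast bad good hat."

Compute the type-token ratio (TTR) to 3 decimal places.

N = 19 tokens, V = 15 types.
TTR = V / N = 15 / 19 = 0.789

0.789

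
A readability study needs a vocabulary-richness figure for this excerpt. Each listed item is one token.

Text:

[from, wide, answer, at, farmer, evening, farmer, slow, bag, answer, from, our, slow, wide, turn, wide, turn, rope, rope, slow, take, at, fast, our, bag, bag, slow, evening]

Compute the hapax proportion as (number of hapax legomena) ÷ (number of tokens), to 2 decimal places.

0.07

Frequencies: slow:4, wide:3, bag:3, from:2, answer:2, at:2, farmer:2, evening:2, our:2, turn:2, rope:2, take:1, fast:1
Hapax count = 2; token count = 28.
Ratio = 2 / 28 = 0.07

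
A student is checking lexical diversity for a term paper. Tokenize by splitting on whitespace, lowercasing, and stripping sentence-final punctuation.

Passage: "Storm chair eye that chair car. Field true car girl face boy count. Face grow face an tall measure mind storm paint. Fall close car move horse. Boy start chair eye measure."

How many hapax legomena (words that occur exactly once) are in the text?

Frequencies: chair:3, car:3, face:3, storm:2, eye:2, boy:2, measure:2, that:1, field:1, true:1, girl:1, count:1, grow:1, an:1, tall:1, mind:1, paint:1, fall:1, close:1, move:1, … (2 more, each freq 1)
Hapax (freq=1): an, close, count, fall, field, girl, grow, horse, mind, move, paint, start, tall, that, true

15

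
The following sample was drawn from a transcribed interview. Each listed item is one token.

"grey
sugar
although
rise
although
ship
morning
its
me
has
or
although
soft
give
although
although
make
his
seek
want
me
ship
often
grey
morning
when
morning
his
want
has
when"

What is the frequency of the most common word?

5

Frequencies: although:5, morning:3, grey:2, ship:2, me:2, has:2, his:2, want:2, when:2, sugar:1, rise:1, its:1, or:1, soft:1, give:1, make:1, seek:1, often:1
Most common: 'although' with frequency 5.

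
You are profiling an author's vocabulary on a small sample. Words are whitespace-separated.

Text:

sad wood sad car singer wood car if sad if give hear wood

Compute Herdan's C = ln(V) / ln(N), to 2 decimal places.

0.76

N = 13, V = 7.
ln(V) = 1.945910, ln(N) = 2.564949
C = 1.945910 / 2.564949 = 0.76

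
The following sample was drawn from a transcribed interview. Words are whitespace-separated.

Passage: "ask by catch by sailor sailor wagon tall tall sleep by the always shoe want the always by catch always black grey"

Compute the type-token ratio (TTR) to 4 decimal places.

N = 22 tokens, V = 13 types.
TTR = V / N = 13 / 22 = 0.5909

0.5909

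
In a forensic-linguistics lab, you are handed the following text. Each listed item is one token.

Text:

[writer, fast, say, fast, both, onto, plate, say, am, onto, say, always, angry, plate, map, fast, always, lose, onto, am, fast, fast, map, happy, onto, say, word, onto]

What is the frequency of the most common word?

5

Frequencies: fast:5, onto:5, say:4, plate:2, am:2, always:2, map:2, writer:1, both:1, angry:1, lose:1, happy:1, word:1
Most common: 'fast' with frequency 5.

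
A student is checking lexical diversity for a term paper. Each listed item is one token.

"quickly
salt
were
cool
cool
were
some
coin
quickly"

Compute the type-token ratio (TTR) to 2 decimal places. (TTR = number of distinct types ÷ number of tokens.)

0.67

N = 9 tokens, V = 6 types.
TTR = V / N = 6 / 9 = 0.67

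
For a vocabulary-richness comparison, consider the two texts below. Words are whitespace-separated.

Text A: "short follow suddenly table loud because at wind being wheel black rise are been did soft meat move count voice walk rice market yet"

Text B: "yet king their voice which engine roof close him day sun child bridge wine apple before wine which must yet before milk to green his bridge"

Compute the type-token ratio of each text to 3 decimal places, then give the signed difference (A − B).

TTR(A) = 24/24 = 1.000
TTR(B) = 21/26 = 0.808
Difference = 1.000 − 0.808 = 0.192

0.192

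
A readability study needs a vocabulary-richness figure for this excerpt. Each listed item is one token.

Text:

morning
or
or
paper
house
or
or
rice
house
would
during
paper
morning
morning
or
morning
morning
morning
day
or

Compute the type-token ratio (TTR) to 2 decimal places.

0.40

N = 20 tokens, V = 8 types.
TTR = V / N = 8 / 20 = 0.40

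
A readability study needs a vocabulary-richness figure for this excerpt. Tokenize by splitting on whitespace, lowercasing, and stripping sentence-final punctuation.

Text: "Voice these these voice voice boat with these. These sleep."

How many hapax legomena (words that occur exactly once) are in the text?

3

Frequencies: these:4, voice:3, boat:1, with:1, sleep:1
Hapax (freq=1): boat, sleep, with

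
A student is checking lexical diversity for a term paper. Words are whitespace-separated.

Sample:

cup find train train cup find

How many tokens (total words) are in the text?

6

Tokens: cup, find, train, train, cup, find
N = 6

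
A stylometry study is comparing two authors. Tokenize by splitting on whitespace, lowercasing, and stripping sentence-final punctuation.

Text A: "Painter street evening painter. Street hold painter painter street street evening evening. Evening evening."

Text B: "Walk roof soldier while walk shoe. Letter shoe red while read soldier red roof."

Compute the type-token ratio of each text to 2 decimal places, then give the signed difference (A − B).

-0.28

TTR(A) = 4/14 = 0.29
TTR(B) = 8/14 = 0.57
Difference = 0.29 − 0.57 = -0.28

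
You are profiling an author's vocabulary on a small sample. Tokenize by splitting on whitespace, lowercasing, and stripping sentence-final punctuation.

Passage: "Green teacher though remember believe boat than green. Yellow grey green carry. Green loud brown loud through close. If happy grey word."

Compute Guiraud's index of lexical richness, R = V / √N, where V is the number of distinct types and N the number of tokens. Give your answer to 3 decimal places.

3.624

N = 22, V = 17.
√N = 4.690416
R = 17 / 4.690416 = 3.624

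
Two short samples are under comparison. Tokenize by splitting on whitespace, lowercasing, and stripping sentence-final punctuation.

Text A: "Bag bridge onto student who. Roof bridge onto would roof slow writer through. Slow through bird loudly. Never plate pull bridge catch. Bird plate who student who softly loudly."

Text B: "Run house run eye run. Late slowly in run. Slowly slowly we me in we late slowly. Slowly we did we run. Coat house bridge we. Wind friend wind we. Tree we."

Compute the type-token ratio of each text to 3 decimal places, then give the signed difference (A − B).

TTR(A) = 17/29 = 0.586
TTR(B) = 14/32 = 0.438
Difference = 0.586 − 0.438 = 0.148

0.148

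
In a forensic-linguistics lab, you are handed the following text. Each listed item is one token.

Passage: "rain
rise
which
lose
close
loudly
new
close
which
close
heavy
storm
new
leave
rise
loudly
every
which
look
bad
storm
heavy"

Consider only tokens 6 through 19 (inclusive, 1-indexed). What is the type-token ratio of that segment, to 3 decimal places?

0.714

Segment tokens 6–19: loudly, new, close, which, close, heavy, storm, new, leave, rise, loudly, every, which, look
Segment N = 14, segment V = 10.
TTR = 10 / 14 = 0.714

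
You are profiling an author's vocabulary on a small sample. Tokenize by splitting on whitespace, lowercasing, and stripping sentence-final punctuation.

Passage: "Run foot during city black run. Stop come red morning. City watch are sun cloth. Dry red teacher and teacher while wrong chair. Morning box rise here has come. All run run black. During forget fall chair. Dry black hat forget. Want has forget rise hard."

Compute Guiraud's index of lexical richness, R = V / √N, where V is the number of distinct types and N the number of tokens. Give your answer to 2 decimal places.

4.28

N = 46, V = 29.
√N = 6.782330
R = 29 / 6.782330 = 4.28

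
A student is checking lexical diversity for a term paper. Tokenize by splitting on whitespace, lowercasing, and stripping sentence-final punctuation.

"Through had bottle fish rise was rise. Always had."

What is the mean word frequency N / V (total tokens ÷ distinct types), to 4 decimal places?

N = 9 tokens, V = 7 types.
Mean frequency = N / V = 9 / 7 = 1.2857

1.2857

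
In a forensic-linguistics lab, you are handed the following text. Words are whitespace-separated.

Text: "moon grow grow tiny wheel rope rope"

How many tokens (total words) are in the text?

7

Tokens: moon, grow, grow, tiny, wheel, rope, rope
N = 7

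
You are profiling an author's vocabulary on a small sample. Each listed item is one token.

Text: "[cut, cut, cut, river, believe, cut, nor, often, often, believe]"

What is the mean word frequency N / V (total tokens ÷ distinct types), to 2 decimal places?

2.00

N = 10 tokens, V = 5 types.
Mean frequency = N / V = 10 / 5 = 2.00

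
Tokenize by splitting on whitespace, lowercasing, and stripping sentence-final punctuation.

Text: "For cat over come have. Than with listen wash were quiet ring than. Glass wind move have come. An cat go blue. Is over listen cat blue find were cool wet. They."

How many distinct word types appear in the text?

23

Distinct types: {an, blue, cat, come, cool, find, for, glass, go, have, is, listen, move, over, quiet, ring, than, they, wash, were, wet, wind, with}
V = 23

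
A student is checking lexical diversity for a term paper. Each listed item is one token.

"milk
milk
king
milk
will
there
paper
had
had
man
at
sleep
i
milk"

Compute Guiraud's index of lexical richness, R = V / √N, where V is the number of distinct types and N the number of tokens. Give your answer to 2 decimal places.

2.67

N = 14, V = 10.
√N = 3.741657
R = 10 / 3.741657 = 2.67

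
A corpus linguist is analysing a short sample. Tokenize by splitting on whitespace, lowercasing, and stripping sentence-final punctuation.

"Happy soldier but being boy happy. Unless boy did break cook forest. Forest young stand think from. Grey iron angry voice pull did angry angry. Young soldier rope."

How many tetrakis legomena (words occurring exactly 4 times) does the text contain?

0

Frequencies: angry:3, happy:2, soldier:2, boy:2, did:2, forest:2, young:2, but:1, being:1, unless:1, break:1, cook:1, stand:1, think:1, from:1, grey:1, iron:1, voice:1, pull:1, rope:1
Words with frequency 4: (none)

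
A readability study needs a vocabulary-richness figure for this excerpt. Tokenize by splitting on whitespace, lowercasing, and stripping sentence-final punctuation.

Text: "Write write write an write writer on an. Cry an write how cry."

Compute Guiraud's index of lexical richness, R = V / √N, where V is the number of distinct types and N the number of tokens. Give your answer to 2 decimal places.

1.66

N = 13, V = 6.
√N = 3.605551
R = 6 / 3.605551 = 1.66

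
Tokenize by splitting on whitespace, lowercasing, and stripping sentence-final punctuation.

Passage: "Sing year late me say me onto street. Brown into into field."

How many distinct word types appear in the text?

10

Distinct types: {brown, field, into, late, me, onto, say, sing, street, year}
V = 10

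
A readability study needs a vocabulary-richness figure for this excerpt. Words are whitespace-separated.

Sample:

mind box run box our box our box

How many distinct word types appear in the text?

Distinct types: {box, mind, our, run}
V = 4

4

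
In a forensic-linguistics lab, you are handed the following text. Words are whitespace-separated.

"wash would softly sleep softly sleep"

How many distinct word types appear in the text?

Distinct types: {sleep, softly, wash, would}
V = 4

4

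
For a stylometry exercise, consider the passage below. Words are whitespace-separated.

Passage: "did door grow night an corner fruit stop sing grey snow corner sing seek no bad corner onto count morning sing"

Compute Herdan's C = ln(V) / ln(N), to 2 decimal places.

N = 21, V = 17.
ln(V) = 2.833213, ln(N) = 3.044522
C = 2.833213 / 3.044522 = 0.93

0.93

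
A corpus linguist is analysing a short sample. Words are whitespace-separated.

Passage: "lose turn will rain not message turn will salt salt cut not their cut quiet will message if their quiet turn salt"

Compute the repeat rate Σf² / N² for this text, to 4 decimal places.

0.1033

Frequencies: turn:3, will:3, salt:3, not:2, message:2, cut:2, their:2, quiet:2, lose:1, rain:1, if:1
Σf² = 50; N² = 484
Repeat rate = 50 / 484 = 0.1033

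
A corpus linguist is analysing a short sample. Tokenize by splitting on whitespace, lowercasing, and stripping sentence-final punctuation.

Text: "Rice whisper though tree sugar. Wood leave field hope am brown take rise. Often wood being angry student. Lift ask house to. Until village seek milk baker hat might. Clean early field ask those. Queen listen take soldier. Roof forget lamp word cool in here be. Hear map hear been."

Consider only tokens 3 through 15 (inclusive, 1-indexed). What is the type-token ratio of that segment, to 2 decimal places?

0.92

Segment tokens 3–15: though, tree, sugar, wood, leave, field, hope, am, brown, take, rise, often, wood
Segment N = 13, segment V = 12.
TTR = 12 / 13 = 0.92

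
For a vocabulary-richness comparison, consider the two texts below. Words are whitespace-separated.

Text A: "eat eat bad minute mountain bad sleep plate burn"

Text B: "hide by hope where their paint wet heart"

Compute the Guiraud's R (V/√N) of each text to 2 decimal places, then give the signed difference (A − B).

-0.50

A: V=7, N=9, R=2.33
B: V=8, N=8, R=2.83
Difference = 2.33 − 2.83 = -0.50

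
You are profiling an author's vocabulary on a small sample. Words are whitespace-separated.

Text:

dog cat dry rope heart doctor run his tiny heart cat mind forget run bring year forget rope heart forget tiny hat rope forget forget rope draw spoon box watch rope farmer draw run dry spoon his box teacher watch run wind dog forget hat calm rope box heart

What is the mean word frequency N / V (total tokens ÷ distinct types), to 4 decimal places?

N = 49 tokens, V = 22 types.
Mean frequency = N / V = 49 / 22 = 2.2273

2.2273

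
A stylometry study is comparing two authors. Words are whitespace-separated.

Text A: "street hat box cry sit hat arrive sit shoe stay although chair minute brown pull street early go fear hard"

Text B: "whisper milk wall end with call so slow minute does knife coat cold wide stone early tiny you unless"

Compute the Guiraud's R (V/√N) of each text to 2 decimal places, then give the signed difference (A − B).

A: V=17, N=20, R=3.80
B: V=19, N=19, R=4.36
Difference = 3.80 − 4.36 = -0.56

-0.56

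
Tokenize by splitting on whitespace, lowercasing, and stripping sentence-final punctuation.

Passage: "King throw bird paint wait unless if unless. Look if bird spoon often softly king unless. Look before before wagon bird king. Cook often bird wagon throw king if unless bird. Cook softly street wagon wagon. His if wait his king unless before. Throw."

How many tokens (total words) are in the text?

Tokens: king, throw, bird, paint, wait, unless, if, unless, look, if, bird, spoon, often, softly, king, unless, look, before, before, wagon, bird, king, cook, often, bird, wagon, throw, king, if, unless, bird, cook, softly, street, wagon, wagon, his, if, wait, his, king, unless, before, throw
N = 44

44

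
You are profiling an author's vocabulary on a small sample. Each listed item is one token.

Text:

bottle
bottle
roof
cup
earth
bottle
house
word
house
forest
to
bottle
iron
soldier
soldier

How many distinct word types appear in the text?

10

Distinct types: {bottle, cup, earth, forest, house, iron, roof, soldier, to, word}
V = 10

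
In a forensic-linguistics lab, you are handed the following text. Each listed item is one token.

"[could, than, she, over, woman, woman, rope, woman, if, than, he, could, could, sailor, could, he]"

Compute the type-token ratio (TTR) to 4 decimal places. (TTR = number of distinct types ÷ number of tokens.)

0.5625

N = 16 tokens, V = 9 types.
TTR = V / N = 9 / 16 = 0.5625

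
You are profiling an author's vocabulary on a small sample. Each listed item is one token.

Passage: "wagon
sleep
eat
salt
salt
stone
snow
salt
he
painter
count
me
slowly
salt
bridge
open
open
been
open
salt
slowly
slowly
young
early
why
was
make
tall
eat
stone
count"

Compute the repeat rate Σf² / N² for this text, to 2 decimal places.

0.07

Frequencies: salt:5, slowly:3, open:3, eat:2, stone:2, count:2, wagon:1, sleep:1, snow:1, he:1, painter:1, me:1, bridge:1, been:1, young:1, early:1, why:1, was:1, make:1, tall:1
Σf² = 69; N² = 961
Repeat rate = 69 / 961 = 0.07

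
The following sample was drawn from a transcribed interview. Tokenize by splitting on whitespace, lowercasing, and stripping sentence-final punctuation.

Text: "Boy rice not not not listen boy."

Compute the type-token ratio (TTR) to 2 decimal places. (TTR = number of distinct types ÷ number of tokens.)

N = 7 tokens, V = 4 types.
TTR = V / N = 4 / 7 = 0.57

0.57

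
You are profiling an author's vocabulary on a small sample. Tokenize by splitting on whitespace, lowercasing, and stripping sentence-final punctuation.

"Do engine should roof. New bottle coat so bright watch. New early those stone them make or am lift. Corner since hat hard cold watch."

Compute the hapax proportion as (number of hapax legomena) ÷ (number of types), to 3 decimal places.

Frequencies: new:2, watch:2, do:1, engine:1, should:1, roof:1, bottle:1, coat:1, so:1, bright:1, early:1, those:1, stone:1, them:1, make:1, or:1, am:1, lift:1, corner:1, since:1, … (3 more, each freq 1)
Hapax count = 21; type count = 23.
Ratio = 21 / 23 = 0.913

0.913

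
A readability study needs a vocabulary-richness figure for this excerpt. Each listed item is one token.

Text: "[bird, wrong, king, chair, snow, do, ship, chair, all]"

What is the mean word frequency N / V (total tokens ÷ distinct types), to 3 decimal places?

1.125

N = 9 tokens, V = 8 types.
Mean frequency = N / V = 9 / 8 = 1.125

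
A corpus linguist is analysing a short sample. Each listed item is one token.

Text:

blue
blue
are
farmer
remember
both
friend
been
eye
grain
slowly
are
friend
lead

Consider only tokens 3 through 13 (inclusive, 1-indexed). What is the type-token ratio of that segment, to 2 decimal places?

0.82

Segment tokens 3–13: are, farmer, remember, both, friend, been, eye, grain, slowly, are, friend
Segment N = 11, segment V = 9.
TTR = 9 / 11 = 0.82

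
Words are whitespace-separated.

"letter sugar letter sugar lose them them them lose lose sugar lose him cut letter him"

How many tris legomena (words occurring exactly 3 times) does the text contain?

3

Frequencies: lose:4, letter:3, sugar:3, them:3, him:2, cut:1
Words with frequency 3: letter, sugar, them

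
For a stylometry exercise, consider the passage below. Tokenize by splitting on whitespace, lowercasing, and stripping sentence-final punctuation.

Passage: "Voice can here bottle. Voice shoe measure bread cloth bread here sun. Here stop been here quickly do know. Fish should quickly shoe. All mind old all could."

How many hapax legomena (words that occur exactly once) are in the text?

Frequencies: here:4, voice:2, shoe:2, bread:2, quickly:2, all:2, can:1, bottle:1, measure:1, cloth:1, sun:1, stop:1, been:1, do:1, know:1, fish:1, should:1, mind:1, old:1, could:1
Hapax (freq=1): been, bottle, can, cloth, could, do, fish, know, measure, mind, old, should, stop, sun

14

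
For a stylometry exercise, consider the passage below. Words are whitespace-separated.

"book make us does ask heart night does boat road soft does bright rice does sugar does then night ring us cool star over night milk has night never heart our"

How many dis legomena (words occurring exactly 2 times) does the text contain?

2

Frequencies: does:5, night:4, us:2, heart:2, book:1, make:1, ask:1, boat:1, road:1, soft:1, bright:1, rice:1, sugar:1, then:1, ring:1, cool:1, star:1, over:1, milk:1, has:1, … (2 more, each freq 1)
Words with frequency 2: heart, us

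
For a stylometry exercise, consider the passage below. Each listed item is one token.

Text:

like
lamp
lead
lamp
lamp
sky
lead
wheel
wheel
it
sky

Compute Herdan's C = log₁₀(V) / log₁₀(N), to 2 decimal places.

N = 11, V = 6.
log₁₀(V) = 0.778151, log₁₀(N) = 1.041393
C = 0.778151 / 1.041393 = 0.75

0.75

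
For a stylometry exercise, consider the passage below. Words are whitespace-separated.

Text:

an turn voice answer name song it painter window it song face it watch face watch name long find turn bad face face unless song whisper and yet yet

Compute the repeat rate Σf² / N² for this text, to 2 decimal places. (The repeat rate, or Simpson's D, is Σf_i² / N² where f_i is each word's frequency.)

Frequencies: face:4, song:3, it:3, turn:2, name:2, watch:2, yet:2, an:1, voice:1, answer:1, painter:1, window:1, long:1, find:1, bad:1, unless:1, whisper:1, and:1
Σf² = 61; N² = 841
Repeat rate = 61 / 841 = 0.07

0.07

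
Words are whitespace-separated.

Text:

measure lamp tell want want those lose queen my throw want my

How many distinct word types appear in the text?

9

Distinct types: {lamp, lose, measure, my, queen, tell, those, throw, want}
V = 9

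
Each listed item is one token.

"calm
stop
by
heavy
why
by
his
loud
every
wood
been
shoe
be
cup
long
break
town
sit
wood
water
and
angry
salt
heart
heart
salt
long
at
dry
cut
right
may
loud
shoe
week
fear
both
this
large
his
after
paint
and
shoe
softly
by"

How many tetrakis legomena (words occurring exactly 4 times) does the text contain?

0

Frequencies: by:3, shoe:3, his:2, loud:2, wood:2, long:2, and:2, salt:2, heart:2, calm:1, stop:1, heavy:1, why:1, every:1, been:1, be:1, cup:1, break:1, town:1, sit:1, … (15 more, each freq 1)
Words with frequency 4: (none)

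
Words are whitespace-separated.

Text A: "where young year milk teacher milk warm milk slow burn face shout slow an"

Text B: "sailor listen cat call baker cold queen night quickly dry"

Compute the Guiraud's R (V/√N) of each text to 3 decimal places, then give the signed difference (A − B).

A: V=11, N=14, R=2.940
B: V=10, N=10, R=3.162
Difference = 2.940 − 3.162 = -0.222

-0.222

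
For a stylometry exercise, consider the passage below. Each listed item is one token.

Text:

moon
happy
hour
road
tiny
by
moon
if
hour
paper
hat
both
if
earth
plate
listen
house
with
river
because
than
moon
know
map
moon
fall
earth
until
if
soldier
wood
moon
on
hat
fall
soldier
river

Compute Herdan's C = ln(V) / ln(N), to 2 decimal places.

N = 37, V = 25.
ln(V) = 3.218876, ln(N) = 3.610918
C = 3.218876 / 3.610918 = 0.89

0.89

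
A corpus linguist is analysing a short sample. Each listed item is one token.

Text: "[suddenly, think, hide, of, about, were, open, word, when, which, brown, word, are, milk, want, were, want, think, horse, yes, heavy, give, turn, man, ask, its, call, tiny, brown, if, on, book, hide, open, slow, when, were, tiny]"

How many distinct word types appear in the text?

28

Distinct types: {about, are, ask, book, brown, call, give, heavy, hide, horse, if, its, man, milk, of, on, open, slow, suddenly, think, tiny, turn, want, were, when, which, word, yes}
V = 28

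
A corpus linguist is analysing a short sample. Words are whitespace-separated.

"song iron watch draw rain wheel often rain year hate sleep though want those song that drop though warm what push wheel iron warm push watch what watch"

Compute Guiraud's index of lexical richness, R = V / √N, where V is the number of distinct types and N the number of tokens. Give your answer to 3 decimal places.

3.402

N = 28, V = 18.
√N = 5.291503
R = 18 / 5.291503 = 3.402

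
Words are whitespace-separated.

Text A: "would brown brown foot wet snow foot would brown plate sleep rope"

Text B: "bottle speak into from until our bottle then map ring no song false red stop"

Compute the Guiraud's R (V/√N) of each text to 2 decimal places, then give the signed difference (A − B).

A: V=8, N=12, R=2.31
B: V=14, N=15, R=3.61
Difference = 2.31 − 3.61 = -1.30

-1.30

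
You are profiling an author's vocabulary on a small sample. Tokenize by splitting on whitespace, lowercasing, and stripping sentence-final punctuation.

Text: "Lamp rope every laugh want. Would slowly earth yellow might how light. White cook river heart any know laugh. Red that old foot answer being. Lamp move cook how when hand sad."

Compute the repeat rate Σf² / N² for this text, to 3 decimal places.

Frequencies: lamp:2, laugh:2, how:2, cook:2, rope:1, every:1, want:1, would:1, slowly:1, earth:1, yellow:1, might:1, light:1, white:1, river:1, heart:1, any:1, know:1, red:1, that:1, … (8 more, each freq 1)
Σf² = 40; N² = 1024
Repeat rate = 40 / 1024 = 0.039

0.039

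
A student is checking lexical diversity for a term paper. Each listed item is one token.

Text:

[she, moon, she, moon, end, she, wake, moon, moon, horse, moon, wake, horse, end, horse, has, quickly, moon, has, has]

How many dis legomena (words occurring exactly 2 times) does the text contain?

2

Frequencies: moon:6, she:3, horse:3, has:3, end:2, wake:2, quickly:1
Words with frequency 2: end, wake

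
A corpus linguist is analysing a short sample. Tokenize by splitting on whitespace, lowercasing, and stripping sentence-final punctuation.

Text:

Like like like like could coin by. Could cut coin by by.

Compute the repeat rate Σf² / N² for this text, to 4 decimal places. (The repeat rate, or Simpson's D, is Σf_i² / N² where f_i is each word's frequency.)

Frequencies: like:4, by:3, could:2, coin:2, cut:1
Σf² = 34; N² = 144
Repeat rate = 34 / 144 = 0.2361

0.2361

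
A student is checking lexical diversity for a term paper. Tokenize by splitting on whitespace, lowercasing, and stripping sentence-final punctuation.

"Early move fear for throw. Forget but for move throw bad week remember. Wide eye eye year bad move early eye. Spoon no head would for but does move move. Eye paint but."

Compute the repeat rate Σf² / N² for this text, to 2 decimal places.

Frequencies: move:5, eye:4, for:3, but:3, early:2, throw:2, bad:2, fear:1, forget:1, week:1, remember:1, wide:1, year:1, spoon:1, no:1, head:1, would:1, does:1, paint:1
Σf² = 83; N² = 1089
Repeat rate = 83 / 1089 = 0.08

0.08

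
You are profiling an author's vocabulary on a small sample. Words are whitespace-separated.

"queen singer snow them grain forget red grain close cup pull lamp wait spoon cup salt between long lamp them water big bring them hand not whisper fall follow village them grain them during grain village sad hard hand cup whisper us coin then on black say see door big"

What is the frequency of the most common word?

5

Frequencies: them:5, grain:4, cup:3, lamp:2, big:2, hand:2, whisper:2, village:2, queen:1, singer:1, snow:1, forget:1, red:1, close:1, pull:1, wait:1, spoon:1, salt:1, between:1, long:1, … (16 more, each freq 1)
Most common: 'them' with frequency 5.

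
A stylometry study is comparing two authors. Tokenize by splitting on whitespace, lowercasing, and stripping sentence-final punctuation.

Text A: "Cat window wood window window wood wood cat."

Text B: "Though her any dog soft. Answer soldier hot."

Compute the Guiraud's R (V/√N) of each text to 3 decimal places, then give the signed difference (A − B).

-1.767

A: V=3, N=8, R=1.061
B: V=8, N=8, R=2.828
Difference = 1.061 − 2.828 = -1.767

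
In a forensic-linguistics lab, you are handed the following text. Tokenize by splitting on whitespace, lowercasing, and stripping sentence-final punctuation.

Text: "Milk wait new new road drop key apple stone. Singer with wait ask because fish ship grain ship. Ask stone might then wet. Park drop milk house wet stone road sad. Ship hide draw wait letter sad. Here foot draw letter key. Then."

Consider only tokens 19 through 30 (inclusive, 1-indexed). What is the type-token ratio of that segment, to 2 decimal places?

0.83

Segment tokens 19–30: ask, stone, might, then, wet, park, drop, milk, house, wet, stone, road
Segment N = 12, segment V = 10.
TTR = 10 / 12 = 0.83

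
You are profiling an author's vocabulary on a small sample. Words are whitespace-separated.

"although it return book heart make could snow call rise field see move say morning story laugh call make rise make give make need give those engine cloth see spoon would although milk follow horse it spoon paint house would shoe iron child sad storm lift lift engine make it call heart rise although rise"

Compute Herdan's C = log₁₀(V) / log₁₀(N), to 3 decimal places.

N = 55, V = 35.
log₁₀(V) = 1.544068, log₁₀(N) = 1.740363
C = 1.544068 / 1.740363 = 0.887

0.887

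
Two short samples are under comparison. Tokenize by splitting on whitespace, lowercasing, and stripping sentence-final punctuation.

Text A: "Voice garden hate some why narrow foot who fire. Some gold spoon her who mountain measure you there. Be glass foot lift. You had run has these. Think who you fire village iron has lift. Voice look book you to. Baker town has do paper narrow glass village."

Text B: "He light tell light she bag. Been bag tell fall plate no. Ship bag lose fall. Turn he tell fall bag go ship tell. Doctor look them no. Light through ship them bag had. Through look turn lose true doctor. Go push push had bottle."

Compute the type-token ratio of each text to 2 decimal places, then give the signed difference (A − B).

0.22

TTR(A) = 33/48 = 0.69
TTR(B) = 21/45 = 0.47
Difference = 0.69 − 0.47 = 0.22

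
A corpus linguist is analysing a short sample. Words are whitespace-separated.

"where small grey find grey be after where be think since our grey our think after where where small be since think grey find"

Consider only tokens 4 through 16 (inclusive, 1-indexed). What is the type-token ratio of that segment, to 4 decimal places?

Segment tokens 4–16: find, grey, be, after, where, be, think, since, our, grey, our, think, after
Segment N = 13, segment V = 8.
TTR = 8 / 13 = 0.6154

0.6154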